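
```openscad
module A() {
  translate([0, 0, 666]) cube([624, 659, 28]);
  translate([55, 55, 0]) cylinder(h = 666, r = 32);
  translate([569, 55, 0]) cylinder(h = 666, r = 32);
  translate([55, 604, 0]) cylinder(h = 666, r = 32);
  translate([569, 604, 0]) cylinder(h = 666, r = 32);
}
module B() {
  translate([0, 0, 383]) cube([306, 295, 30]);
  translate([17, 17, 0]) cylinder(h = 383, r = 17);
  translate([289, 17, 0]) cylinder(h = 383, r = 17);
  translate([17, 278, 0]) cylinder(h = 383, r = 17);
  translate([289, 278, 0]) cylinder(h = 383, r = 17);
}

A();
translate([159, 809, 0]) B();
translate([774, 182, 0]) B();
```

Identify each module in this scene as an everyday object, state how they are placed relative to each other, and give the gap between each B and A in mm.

A is a table. B is a stool. Two stools sit around the table at the +y, +x sides. The gap between each stool and the table is 150 mm.

Each stool's nearest face is 150 mm from the table's bounding box.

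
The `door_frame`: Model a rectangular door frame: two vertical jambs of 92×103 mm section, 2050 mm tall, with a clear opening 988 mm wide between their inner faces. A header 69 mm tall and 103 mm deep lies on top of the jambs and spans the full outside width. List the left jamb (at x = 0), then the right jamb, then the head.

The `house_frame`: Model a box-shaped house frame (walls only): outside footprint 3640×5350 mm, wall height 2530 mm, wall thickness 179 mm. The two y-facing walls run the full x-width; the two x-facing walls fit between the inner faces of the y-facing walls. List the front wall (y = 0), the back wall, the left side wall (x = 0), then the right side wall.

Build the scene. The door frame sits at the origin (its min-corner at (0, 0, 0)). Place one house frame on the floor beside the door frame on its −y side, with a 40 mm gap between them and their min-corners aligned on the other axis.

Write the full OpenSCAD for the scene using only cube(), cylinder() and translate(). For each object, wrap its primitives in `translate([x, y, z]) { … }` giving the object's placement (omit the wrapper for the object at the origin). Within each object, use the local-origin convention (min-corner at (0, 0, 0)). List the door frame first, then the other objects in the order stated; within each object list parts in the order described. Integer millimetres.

cube([92, 103, 2050]);
translate([1080, 0, 0]) cube([92, 103, 2050]);
translate([0, 0, 2050]) cube([1172, 103, 69]);
translate([0, -5390, 0]) {
  cube([3640, 179, 2530]);
  translate([0, 5171, 0]) cube([3640, 179, 2530]);
  translate([0, 179, 0]) cube([179, 4992, 2530]);
  translate([3461, 179, 0]) cube([179, 4992, 2530]);
}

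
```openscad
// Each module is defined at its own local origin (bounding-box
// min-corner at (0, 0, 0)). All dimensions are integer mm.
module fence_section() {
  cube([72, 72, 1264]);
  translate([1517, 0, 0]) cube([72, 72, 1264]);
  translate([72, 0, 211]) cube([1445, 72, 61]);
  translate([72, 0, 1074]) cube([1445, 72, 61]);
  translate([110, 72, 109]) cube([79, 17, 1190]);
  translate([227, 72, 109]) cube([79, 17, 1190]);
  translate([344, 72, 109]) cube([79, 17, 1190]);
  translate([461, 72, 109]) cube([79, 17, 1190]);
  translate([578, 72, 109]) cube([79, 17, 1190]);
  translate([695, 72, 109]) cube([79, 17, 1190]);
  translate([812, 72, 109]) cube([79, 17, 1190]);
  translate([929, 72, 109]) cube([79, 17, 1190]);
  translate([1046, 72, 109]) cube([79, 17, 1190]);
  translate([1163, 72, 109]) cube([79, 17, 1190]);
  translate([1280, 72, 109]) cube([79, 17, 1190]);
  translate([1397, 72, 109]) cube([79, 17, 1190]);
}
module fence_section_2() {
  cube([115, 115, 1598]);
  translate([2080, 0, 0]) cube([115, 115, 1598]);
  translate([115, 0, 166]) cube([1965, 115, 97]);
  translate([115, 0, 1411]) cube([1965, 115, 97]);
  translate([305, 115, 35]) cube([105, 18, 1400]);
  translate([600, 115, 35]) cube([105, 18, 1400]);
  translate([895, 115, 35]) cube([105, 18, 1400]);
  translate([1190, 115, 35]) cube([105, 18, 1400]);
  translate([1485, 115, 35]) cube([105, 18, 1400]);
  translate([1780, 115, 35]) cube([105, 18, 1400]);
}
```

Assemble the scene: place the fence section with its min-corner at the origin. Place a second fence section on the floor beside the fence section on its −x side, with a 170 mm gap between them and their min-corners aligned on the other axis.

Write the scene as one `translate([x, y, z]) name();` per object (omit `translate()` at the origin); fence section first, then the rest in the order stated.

fence_section();
translate([-2365, 0, 0]) fence_section_2();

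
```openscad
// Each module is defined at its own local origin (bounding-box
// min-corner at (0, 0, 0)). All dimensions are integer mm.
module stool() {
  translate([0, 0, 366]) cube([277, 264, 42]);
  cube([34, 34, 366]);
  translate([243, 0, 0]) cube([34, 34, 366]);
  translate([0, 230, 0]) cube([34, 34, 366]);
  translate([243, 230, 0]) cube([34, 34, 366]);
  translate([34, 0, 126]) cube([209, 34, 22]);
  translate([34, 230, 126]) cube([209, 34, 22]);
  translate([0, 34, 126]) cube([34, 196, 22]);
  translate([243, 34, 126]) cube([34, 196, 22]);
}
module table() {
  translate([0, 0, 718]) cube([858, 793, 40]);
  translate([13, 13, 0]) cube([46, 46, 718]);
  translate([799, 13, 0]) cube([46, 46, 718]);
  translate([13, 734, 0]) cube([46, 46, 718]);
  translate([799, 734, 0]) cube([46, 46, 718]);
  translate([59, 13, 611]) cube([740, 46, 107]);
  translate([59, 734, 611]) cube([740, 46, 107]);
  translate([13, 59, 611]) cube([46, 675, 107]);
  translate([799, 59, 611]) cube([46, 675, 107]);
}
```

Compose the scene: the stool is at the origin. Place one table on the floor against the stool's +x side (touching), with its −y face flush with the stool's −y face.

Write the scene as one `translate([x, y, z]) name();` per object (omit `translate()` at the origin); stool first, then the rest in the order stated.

stool();
translate([277, 0, 0]) table();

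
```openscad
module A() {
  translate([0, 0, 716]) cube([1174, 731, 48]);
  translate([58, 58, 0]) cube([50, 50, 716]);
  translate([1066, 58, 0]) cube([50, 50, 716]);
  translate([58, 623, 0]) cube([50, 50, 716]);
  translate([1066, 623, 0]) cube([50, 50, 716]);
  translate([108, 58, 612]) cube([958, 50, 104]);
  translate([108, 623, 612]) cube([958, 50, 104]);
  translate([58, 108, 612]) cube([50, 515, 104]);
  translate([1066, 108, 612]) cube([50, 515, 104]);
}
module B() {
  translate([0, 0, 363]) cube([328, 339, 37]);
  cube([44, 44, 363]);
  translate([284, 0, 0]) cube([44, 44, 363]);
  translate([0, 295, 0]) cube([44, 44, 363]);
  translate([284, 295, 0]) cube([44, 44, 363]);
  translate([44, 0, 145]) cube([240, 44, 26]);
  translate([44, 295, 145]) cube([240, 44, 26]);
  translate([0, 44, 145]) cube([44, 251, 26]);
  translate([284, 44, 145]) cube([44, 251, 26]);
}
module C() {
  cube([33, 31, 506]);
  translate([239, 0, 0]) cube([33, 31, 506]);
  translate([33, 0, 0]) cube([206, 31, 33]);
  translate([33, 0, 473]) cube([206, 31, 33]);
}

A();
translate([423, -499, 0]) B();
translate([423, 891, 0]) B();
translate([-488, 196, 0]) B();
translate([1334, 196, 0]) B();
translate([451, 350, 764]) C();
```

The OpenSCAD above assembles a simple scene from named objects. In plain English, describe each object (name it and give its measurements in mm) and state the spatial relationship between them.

A is a table: top 1174 mm (x) × 731 mm (y), 48 mm thick, upper face at z = 764 mm, on four 50×50 mm square legs, each inset 58 mm from the nearest pair of top edges, running from z = 0 to the bottom of the top. Four apron rails, 50 mm thick and 104 mm tall, run between adjacent legs with their top edges flush with the underside of the top and their outer faces flush with the legs' outer faces.

B is a four-legged stool. The seat is 328×339 mm, 37 mm thick, top at z = 400 mm. It stands on four square legs, each 44×44 mm in cross-section, from z = 0 to the seat underside, each flush with a corner of the seat. Four stretchers, 44 mm wide and 26 mm tall, connect adjacent legs with their undersides at z = 145 mm, each running between the inner faces of the legs it joins and aligned with the legs' outer faces on the other axis.

C is a rectangular picture frame lying in the x–z plane (depth along y). The opening is 206 mm wide (x) by 440 mm tall (z), surrounded by a border 33 mm wide on all four sides. The frame is 31 mm deep and is made of two full-height vertical stiles with two horizontal rails fitted between them.

Four stools sit around the table at the −y, +y, −x, +x sides. The picture frame is on top of the table, centred.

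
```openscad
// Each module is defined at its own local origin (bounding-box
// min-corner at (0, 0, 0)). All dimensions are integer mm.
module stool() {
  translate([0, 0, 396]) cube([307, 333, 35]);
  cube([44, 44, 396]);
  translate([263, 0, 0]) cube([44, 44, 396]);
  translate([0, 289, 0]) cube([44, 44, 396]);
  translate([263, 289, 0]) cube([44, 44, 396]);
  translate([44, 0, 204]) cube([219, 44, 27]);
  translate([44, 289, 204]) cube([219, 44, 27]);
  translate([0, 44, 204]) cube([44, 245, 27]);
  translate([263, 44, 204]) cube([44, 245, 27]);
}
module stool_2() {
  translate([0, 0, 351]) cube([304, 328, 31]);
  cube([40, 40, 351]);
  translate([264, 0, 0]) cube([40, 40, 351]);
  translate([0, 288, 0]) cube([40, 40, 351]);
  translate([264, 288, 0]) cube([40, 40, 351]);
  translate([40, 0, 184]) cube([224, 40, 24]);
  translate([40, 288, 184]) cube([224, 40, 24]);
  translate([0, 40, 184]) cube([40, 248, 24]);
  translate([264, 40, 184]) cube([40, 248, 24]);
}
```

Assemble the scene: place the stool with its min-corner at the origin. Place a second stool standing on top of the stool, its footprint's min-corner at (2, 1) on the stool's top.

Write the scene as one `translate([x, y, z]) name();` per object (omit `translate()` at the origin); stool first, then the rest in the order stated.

stool();
translate([2, 1, 431]) stool_2();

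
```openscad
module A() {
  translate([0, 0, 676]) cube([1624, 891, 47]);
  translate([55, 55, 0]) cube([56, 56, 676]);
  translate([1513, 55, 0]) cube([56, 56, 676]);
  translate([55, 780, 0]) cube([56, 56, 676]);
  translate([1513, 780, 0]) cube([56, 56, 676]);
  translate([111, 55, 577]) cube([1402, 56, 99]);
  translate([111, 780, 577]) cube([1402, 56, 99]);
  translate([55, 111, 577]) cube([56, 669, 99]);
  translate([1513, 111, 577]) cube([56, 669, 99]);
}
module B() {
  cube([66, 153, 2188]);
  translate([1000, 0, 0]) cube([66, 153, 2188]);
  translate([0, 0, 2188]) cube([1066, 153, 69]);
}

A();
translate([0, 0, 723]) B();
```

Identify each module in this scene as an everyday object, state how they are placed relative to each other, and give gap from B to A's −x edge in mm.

A is a table. B is a door frame. The door frame is on top of the table. The gap from the door frame to the table's −x edge is 0 mm.

The door frame's min-x is at 0; the table's min-x is 0; gap = 0 mm.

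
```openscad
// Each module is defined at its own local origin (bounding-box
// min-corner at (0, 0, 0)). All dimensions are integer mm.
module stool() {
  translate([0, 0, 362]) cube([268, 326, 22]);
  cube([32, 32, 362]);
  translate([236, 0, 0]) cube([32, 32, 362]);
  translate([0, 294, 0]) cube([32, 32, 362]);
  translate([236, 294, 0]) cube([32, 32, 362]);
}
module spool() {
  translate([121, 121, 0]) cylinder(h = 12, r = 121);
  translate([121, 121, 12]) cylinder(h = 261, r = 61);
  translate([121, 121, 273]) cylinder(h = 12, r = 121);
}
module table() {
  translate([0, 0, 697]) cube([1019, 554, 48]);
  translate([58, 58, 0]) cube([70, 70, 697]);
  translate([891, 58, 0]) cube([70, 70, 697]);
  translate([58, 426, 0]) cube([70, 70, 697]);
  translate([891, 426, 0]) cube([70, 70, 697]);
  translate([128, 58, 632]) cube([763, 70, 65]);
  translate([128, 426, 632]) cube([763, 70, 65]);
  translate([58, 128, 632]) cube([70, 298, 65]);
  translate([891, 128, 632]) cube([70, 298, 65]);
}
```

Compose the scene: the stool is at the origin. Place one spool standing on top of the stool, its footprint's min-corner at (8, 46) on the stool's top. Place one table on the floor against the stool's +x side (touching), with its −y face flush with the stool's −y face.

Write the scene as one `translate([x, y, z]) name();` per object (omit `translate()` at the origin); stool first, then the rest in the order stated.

stool();
translate([8, 46, 384]) spool();
translate([268, 0, 0]) table();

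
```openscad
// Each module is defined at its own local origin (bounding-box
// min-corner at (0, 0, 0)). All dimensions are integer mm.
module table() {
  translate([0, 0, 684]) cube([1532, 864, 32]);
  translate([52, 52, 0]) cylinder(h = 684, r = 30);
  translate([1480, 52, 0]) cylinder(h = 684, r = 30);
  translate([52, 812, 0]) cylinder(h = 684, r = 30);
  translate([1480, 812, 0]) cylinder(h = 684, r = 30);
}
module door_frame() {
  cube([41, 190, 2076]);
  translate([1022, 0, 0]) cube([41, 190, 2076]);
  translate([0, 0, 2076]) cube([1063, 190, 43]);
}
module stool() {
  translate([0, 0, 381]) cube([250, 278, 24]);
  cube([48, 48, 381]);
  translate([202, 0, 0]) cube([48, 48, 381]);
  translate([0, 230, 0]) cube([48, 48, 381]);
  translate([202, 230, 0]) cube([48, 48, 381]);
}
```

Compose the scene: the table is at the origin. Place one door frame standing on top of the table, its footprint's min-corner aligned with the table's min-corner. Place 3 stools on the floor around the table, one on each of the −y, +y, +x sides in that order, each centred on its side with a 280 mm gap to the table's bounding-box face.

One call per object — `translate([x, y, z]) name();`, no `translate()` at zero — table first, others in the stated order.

table();
translate([0, 0, 716]) door_frame();
translate([641, -558, 0]) stool();
translate([641, 1144, 0]) stool();
translate([1812, 293, 0]) stool();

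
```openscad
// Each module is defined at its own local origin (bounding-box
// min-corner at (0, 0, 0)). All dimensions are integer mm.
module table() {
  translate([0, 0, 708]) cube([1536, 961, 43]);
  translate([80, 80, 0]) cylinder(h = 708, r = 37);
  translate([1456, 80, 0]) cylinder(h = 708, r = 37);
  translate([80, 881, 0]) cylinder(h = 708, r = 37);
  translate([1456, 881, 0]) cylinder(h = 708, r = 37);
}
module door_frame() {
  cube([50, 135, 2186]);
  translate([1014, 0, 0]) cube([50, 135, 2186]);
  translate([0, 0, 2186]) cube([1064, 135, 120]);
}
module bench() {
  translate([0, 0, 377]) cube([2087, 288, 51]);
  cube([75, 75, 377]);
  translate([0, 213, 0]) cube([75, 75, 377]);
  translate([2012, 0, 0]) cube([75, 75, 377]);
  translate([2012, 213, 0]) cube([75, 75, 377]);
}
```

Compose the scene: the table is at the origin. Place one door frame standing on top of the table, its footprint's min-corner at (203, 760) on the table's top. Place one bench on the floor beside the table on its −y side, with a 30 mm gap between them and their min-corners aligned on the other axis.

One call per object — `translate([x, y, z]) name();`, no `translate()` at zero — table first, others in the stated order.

table();
translate([203, 760, 751]) door_frame();
translate([0, -318, 0]) bench();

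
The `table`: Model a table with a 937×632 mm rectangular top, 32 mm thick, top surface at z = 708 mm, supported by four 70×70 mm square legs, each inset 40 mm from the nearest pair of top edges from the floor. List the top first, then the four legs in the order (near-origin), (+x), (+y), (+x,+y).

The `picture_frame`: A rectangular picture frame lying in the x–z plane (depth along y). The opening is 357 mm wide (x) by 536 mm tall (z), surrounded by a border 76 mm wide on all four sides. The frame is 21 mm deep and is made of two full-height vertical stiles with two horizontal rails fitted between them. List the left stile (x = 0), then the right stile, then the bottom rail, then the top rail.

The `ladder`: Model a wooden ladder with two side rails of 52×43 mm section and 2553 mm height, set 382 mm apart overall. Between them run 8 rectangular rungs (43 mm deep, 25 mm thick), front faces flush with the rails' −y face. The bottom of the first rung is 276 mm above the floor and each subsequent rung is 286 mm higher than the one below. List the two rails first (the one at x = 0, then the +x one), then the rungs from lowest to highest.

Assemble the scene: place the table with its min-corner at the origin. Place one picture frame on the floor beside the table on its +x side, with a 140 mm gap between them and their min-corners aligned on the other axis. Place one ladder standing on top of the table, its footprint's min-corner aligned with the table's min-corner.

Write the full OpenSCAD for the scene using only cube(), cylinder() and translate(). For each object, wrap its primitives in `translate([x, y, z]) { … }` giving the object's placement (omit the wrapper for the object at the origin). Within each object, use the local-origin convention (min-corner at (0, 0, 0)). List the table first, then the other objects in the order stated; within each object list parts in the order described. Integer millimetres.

translate([0, 0, 676]) cube([937, 632, 32]);
translate([40, 40, 0]) cube([70, 70, 676]);
translate([827, 40, 0]) cube([70, 70, 676]);
translate([40, 522, 0]) cube([70, 70, 676]);
translate([827, 522, 0]) cube([70, 70, 676]);
translate([1077, 0, 0]) {
  cube([76, 21, 688]);
  translate([433, 0, 0]) cube([76, 21, 688]);
  translate([76, 0, 0]) cube([357, 21, 76]);
  translate([76, 0, 612]) cube([357, 21, 76]);
}
translate([0, 0, 708]) {
  cube([52, 43, 2553]);
  translate([330, 0, 0]) cube([52, 43, 2553]);
  translate([52, 0, 276]) cube([278, 43, 25]);
  translate([52, 0, 562]) cube([278, 43, 25]);
  translate([52, 0, 848]) cube([278, 43, 25]);
  translate([52, 0, 1134]) cube([278, 43, 25]);
  translate([52, 0, 1420]) cube([278, 43, 25]);
  translate([52, 0, 1706]) cube([278, 43, 25]);
  translate([52, 0, 1992]) cube([278, 43, 25]);
  translate([52, 0, 2278]) cube([278, 43, 25]);
}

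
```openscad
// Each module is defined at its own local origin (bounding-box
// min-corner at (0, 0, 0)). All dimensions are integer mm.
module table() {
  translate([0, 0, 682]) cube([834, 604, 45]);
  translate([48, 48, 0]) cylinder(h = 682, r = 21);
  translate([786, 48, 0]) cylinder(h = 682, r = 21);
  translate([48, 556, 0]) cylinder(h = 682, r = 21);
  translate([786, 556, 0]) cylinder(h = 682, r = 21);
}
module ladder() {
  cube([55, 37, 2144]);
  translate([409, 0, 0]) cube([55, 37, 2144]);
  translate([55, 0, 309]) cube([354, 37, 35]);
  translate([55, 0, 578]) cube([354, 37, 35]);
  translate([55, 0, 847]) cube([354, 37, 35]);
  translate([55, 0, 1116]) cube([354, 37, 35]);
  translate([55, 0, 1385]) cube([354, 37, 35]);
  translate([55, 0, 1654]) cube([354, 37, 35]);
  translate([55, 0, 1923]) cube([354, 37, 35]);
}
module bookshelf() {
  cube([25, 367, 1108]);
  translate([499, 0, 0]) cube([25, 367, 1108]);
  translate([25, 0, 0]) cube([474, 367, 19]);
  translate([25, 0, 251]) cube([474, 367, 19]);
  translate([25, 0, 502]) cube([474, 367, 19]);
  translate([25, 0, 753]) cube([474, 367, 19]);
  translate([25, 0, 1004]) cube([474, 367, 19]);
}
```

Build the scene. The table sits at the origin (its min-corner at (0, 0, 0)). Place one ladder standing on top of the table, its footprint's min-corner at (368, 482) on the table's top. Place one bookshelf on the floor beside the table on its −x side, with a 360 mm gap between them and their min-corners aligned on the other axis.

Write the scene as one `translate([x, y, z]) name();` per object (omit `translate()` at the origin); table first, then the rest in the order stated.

table();
translate([368, 482, 727]) ladder();
translate([-884, 0, 0]) bookshelf();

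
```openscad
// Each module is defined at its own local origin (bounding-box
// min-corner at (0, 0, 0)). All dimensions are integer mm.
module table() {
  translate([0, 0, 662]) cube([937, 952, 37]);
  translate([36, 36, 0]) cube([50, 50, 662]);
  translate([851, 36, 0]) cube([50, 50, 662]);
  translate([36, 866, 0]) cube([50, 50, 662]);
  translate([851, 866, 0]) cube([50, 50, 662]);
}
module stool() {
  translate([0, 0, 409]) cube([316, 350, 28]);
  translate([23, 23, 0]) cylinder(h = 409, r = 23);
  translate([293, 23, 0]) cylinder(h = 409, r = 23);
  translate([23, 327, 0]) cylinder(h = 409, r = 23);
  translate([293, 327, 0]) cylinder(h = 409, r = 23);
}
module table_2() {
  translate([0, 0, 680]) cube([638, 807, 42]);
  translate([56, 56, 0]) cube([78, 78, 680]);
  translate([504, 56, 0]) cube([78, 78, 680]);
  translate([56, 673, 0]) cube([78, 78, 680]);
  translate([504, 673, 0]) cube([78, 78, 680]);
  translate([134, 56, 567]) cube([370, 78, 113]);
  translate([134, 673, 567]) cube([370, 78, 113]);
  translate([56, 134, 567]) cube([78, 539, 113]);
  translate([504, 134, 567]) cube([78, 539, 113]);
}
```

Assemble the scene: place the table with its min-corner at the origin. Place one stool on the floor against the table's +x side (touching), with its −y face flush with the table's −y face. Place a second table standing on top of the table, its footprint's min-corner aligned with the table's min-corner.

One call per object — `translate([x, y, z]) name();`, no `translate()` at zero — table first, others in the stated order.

table();
translate([937, 0, 0]) stool();
translate([0, 0, 699]) table_2();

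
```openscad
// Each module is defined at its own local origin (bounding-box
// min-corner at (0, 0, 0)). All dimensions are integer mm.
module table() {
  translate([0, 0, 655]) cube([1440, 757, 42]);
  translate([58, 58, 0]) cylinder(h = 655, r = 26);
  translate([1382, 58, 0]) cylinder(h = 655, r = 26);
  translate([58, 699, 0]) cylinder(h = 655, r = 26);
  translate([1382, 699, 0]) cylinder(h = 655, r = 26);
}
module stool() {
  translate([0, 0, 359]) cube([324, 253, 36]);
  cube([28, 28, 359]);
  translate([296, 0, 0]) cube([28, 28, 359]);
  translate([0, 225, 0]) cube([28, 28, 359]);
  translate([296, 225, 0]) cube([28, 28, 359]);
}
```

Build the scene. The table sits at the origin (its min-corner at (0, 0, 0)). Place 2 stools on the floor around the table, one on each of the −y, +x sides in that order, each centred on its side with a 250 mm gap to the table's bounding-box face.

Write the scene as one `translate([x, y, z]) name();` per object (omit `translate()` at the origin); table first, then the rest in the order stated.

table();
translate([558, -503, 0]) stool();
translate([1690, 252, 0]) stool();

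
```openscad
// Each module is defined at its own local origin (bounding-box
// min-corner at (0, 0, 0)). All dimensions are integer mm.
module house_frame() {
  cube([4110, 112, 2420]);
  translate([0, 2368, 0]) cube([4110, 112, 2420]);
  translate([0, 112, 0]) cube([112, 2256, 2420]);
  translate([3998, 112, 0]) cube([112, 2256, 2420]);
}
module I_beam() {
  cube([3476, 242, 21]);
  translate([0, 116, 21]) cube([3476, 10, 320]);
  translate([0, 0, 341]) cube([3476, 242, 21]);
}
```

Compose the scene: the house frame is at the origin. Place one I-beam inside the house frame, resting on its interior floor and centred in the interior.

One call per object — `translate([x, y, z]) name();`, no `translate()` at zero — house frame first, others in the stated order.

house_frame();
translate([317, 1119, 0]) I_beam();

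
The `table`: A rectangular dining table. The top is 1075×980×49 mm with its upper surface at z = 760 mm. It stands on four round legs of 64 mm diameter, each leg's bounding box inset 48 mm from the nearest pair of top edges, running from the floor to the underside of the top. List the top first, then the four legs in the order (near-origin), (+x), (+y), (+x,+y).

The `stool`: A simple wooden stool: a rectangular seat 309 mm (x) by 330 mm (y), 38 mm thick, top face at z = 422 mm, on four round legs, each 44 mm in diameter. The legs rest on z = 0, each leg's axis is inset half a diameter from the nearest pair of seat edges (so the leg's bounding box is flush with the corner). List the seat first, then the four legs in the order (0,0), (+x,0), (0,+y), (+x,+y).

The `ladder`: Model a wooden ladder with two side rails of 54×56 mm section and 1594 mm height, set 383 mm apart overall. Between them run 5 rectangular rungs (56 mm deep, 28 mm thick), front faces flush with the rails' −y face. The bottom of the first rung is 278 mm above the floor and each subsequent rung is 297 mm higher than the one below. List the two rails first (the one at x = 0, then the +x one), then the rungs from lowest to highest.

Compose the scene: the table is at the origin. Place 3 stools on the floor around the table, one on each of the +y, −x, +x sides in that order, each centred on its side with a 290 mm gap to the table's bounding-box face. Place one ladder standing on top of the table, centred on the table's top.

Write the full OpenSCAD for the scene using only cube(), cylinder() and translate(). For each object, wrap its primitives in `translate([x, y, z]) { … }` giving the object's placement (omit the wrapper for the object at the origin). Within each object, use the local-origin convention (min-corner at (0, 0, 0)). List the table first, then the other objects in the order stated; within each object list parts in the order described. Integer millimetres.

translate([0, 0, 711]) cube([1075, 980, 49]);
translate([80, 80, 0]) cylinder(h = 711, r = 32);
translate([995, 80, 0]) cylinder(h = 711, r = 32);
translate([80, 900, 0]) cylinder(h = 711, r = 32);
translate([995, 900, 0]) cylinder(h = 711, r = 32);
translate([383, 1270, 0]) {
  translate([0, 0, 384]) cube([309, 330, 38]);
  translate([22, 22, 0]) cylinder(h = 384, r = 22);
  translate([287, 22, 0]) cylinder(h = 384, r = 22);
  translate([22, 308, 0]) cylinder(h = 384, r = 22);
  translate([287, 308, 0]) cylinder(h = 384, r = 22);
}
translate([-599, 325, 0]) {
  translate([0, 0, 384]) cube([309, 330, 38]);
  translate([22, 22, 0]) cylinder(h = 384, r = 22);
  translate([287, 22, 0]) cylinder(h = 384, r = 22);
  translate([22, 308, 0]) cylinder(h = 384, r = 22);
  translate([287, 308, 0]) cylinder(h = 384, r = 22);
}
translate([1365, 325, 0]) {
  translate([0, 0, 384]) cube([309, 330, 38]);
  translate([22, 22, 0]) cylinder(h = 384, r = 22);
  translate([287, 22, 0]) cylinder(h = 384, r = 22);
  translate([22, 308, 0]) cylinder(h = 384, r = 22);
  translate([287, 308, 0]) cylinder(h = 384, r = 22);
}
translate([346, 462, 760]) {
  cube([54, 56, 1594]);
  translate([329, 0, 0]) cube([54, 56, 1594]);
  translate([54, 0, 278]) cube([275, 56, 28]);
  translate([54, 0, 575]) cube([275, 56, 28]);
  translate([54, 0, 872]) cube([275, 56, 28]);
  translate([54, 0, 1169]) cube([275, 56, 28]);
  translate([54, 0, 1466]) cube([275, 56, 28]);
}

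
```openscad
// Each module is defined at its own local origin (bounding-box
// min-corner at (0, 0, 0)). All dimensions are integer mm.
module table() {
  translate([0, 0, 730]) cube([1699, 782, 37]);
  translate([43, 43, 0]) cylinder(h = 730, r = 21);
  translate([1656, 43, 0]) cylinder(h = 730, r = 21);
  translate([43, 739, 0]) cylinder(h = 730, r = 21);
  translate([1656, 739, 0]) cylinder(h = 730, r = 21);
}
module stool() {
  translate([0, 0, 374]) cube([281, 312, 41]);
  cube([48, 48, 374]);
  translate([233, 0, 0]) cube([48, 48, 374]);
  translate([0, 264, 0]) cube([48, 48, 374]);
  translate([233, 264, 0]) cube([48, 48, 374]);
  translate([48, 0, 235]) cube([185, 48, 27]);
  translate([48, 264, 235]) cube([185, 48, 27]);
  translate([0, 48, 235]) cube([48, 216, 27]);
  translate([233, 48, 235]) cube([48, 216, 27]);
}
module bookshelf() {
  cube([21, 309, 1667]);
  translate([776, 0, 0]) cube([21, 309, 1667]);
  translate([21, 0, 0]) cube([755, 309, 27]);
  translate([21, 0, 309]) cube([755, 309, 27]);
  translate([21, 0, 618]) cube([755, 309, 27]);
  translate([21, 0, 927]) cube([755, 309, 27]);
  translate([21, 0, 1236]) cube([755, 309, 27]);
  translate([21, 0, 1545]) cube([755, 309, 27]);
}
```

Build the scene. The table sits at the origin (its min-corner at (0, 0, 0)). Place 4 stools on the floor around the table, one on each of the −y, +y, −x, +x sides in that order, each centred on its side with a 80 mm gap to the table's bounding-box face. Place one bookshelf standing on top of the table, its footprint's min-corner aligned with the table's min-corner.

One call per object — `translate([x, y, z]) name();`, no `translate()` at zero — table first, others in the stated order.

table();
translate([709, -392, 0]) stool();
translate([709, 862, 0]) stool();
translate([-361, 235, 0]) stool();
translate([1779, 235, 0]) stool();
translate([0, 0, 767]) bookshelf();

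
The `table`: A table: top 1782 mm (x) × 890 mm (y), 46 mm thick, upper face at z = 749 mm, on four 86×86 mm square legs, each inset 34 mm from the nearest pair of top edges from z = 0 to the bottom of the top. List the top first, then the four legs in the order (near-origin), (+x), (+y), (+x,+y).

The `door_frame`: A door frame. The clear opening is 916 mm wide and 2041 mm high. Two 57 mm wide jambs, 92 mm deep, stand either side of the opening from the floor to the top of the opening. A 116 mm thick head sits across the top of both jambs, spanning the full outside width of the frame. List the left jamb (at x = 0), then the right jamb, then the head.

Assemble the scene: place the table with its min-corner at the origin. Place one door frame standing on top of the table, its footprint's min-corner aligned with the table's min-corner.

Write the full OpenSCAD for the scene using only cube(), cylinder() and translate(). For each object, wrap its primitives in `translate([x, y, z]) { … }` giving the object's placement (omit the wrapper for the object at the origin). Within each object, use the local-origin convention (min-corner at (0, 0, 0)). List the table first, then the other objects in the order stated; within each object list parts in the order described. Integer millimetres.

translate([0, 0, 703]) cube([1782, 890, 46]);
translate([34, 34, 0]) cube([86, 86, 703]);
translate([1662, 34, 0]) cube([86, 86, 703]);
translate([34, 770, 0]) cube([86, 86, 703]);
translate([1662, 770, 0]) cube([86, 86, 703]);
translate([0, 0, 749]) {
  cube([57, 92, 2041]);
  translate([973, 0, 0]) cube([57, 92, 2041]);
  translate([0, 0, 2041]) cube([1030, 92, 116]);
}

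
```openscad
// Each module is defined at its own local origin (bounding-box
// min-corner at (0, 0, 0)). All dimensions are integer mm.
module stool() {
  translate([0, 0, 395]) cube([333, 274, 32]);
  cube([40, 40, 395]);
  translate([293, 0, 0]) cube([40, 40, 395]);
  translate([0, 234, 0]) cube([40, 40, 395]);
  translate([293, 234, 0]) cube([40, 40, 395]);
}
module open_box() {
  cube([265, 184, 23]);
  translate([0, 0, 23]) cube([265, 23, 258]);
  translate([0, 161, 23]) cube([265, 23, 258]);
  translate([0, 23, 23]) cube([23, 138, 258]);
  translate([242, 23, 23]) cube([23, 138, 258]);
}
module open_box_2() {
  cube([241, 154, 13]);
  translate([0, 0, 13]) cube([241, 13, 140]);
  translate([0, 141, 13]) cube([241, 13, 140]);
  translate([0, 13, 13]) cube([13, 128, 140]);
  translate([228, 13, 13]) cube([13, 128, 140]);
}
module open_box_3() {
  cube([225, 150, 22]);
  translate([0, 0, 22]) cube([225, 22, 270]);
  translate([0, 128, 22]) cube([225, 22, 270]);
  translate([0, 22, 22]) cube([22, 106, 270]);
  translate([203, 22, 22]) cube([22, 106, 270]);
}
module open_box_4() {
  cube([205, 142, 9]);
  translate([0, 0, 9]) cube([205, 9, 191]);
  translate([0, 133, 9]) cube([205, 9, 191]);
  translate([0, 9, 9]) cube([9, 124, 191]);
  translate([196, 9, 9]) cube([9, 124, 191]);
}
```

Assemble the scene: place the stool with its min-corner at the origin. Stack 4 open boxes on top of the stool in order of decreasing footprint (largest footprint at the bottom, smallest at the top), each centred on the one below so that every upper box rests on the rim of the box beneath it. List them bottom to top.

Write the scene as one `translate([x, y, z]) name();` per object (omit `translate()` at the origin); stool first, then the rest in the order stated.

stool();
translate([34, 45, 427]) open_box();
translate([46, 60, 708]) open_box_2();
translate([54, 62, 861]) open_box_3();
translate([64, 66, 1153]) open_box_4();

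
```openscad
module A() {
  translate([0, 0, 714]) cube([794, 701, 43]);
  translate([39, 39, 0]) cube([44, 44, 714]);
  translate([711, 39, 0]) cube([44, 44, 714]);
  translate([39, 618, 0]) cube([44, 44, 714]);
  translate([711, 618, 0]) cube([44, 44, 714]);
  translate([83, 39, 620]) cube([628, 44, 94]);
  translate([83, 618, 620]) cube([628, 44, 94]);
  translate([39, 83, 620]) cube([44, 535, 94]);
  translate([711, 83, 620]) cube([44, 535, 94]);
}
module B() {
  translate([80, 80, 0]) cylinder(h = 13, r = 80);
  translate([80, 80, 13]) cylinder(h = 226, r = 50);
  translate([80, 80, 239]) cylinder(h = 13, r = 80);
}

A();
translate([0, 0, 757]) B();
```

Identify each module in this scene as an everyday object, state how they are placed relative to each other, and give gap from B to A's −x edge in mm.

The spool's min-x is at 0; the table's min-x is 0; gap = 0 mm.

A is a table. B is a spool. The spool is on top of the table. The gap from the spool to the table's −x edge is 0 mm.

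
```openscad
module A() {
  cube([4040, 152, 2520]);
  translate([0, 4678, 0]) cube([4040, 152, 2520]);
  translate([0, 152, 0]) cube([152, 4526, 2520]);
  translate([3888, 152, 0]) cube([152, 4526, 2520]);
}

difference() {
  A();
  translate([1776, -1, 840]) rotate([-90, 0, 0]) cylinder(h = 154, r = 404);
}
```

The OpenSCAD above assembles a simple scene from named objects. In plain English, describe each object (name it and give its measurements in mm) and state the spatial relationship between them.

A is the wall frame of a small rectangular building: four walls, each 2520 mm tall and 152 mm thick, enclosing a footprint 4040 mm (x) by 4830 mm (y) outside-to-outside, with no floor or roof. The front and back walls (the −y and +y sides) span the full width; the two side walls fit between them.

The house frame has a circular hole of radius 404 mm through its front wall, centred at (x = 1776, z = 840).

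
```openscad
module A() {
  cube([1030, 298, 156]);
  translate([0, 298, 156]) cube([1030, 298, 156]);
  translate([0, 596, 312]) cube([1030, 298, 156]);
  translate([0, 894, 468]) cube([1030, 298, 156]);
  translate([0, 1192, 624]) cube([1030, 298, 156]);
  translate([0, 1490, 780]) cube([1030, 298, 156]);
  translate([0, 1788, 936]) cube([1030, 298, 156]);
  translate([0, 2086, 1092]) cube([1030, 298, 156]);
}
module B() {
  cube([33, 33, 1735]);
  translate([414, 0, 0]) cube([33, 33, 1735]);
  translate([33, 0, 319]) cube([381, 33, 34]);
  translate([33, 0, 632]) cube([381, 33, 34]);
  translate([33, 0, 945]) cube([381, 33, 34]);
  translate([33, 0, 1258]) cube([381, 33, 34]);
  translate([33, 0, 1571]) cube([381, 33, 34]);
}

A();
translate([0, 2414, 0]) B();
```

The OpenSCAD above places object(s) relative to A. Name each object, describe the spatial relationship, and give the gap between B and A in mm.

A is a staircase. B is a ladder. The ladder is on the floor beside the staircase on its +y side. The gap between the ladder and the staircase is 30 mm.

The ladder's nearest face is 30 mm from the staircase's +y face.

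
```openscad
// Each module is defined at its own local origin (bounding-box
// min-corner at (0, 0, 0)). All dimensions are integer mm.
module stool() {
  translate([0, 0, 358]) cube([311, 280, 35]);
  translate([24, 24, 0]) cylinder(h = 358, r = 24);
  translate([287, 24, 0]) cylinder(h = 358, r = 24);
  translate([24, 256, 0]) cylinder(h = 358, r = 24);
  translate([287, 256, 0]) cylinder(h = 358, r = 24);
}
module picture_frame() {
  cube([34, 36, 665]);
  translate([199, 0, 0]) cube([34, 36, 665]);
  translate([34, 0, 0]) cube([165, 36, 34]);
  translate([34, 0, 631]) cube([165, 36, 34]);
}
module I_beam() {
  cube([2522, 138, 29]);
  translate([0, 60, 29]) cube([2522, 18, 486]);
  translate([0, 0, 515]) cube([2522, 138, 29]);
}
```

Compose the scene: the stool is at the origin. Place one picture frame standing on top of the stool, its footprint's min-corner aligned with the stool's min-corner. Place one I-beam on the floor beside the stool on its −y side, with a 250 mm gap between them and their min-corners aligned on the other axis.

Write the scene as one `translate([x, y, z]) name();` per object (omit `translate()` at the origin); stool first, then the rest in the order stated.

stool();
translate([0, 0, 393]) picture_frame();
translate([0, -388, 0]) I_beam();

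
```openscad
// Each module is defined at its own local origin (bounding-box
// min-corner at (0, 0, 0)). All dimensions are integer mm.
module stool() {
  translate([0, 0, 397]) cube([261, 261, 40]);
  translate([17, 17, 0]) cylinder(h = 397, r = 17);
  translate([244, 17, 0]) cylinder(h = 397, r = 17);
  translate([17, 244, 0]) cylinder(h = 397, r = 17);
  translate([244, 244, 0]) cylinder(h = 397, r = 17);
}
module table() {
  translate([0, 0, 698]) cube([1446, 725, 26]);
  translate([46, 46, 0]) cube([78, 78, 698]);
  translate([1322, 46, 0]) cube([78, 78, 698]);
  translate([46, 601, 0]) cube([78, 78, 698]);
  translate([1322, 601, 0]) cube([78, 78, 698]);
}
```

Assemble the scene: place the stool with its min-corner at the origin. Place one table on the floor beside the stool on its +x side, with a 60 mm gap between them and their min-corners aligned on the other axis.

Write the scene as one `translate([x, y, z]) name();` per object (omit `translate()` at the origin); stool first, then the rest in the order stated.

stool();
translate([321, 0, 0]) table();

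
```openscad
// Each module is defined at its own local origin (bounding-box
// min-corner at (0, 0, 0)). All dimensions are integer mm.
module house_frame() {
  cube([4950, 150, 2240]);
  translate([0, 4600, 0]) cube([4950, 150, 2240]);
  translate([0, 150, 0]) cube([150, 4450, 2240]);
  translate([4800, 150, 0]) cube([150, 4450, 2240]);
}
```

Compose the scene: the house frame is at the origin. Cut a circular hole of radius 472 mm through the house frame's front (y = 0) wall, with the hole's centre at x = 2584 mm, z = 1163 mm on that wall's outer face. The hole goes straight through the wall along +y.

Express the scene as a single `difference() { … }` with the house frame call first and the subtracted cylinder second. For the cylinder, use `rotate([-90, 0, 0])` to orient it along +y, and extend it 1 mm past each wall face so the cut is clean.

difference() {
  house_frame();
  translate([2584, -1, 1163]) rotate([-90, 0, 0]) cylinder(h = 152, r = 472);
}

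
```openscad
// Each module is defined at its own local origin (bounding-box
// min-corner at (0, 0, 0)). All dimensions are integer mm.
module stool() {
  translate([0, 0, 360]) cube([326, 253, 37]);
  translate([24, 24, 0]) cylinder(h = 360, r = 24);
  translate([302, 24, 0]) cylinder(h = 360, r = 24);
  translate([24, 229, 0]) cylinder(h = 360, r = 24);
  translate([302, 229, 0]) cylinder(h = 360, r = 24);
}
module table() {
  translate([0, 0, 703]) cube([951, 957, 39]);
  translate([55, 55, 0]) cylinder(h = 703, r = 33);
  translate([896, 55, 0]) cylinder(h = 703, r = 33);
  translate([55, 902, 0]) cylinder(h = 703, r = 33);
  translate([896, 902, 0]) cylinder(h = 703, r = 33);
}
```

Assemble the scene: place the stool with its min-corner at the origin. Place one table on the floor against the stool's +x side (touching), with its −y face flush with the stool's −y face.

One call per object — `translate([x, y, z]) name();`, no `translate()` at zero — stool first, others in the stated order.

stool();
translate([326, 0, 0]) table();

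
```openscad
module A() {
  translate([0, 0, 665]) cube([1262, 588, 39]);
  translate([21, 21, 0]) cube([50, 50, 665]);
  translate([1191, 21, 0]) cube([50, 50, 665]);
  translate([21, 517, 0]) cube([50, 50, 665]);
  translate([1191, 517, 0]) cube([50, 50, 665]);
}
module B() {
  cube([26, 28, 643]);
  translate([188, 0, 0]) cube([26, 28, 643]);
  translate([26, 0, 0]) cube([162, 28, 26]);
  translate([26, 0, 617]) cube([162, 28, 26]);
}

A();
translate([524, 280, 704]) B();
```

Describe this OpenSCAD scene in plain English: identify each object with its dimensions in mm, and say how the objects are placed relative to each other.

A is a rectangular dining table. The top is 1262×588×39 mm with its upper surface at z = 704 mm. It stands on four 50×50 mm square legs, each inset 21 mm from the nearest pair of top edges, running from the floor to the underside of the top.

B is a picture frame with a 162×591 mm rectangular opening (x by z) and a uniform 26 mm border on every side. Frame depth is 28 mm along y. It is built from two vertical stiles running the full outside height and two horizontal rails spanning the gap between the stiles.

The picture frame is on top of the table, centred.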